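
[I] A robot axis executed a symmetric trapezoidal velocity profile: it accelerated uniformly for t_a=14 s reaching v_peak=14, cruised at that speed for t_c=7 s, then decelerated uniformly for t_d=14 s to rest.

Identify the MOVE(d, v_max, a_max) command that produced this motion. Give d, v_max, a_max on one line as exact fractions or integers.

a_max = 14/14 = 1
d_a = ½·14·14 = 98; d_c = 14·7 = 98
d = 2·98 + 98 = 294
t_c = 7 > 0 → v_max = v_peak = 14

d=294 v_max=14 a_max=1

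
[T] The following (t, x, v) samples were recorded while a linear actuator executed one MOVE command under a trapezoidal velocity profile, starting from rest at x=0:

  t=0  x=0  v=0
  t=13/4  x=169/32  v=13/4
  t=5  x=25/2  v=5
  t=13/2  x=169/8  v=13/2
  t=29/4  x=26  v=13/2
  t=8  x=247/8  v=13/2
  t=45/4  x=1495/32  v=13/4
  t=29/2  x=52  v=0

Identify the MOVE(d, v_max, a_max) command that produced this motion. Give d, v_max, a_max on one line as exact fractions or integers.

d=52 v_max=13/2 a_max=1

final state: t=29/2, x=52, v=0 → d = 52
a_max = (13/4−0)/(13/4−0) = 1
max v = 13/2 over t∈[13/2,8] → v_max = 13/2
check: 13/2·(13/2+3/2) = 52 ✓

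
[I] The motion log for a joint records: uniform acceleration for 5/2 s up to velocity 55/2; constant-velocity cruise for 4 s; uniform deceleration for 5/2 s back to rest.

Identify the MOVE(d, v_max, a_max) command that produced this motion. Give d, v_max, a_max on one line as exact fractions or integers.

a_max = (55/2)/(5/2) = 11
d_a = ½·55/2·5/2 = 275/8; d_c = 55/2·4 = 110
d = 2·275/8 + 110 = 715/4
t_c = 4 > 0 ⇒ limit active, v_max = 55/2

d=715/4 v_max=55/2 a_max=11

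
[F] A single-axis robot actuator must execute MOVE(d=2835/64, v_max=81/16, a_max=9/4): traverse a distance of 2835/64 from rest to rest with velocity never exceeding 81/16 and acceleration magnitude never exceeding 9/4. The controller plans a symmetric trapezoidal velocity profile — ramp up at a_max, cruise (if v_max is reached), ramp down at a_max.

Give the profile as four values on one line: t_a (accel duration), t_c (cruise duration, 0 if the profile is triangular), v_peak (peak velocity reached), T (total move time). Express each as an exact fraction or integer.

v_max²/a_max = (81/16)²/(9/4) = 729/64
2835/64 ≥ 729/64 ⇒ cruise phase
t_a = (81/16)/(9/4) = 9/4; v_peak = 81/16
d_cruise = 2835/64 − 729/64 = 1053/32; t_c = (1053/32)/(81/16) = 13/2
T = 2·9/4 + 13/2 = 11

t_a=9/4 t_c=13/2 v_peak=81/16 T=11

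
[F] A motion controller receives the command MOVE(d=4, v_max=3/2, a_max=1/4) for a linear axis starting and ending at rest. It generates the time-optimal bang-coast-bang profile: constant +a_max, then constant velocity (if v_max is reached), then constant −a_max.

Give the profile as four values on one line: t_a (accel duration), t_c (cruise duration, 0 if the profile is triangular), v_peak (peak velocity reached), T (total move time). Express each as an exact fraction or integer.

t_a=4 t_c=0 v_peak=1 T=8

vₘ²/aₘ = (3/2)²/(1/4) = 9
4 < 9 ⇒ no cruise
v_peak = √(4·1/4) = √1 = 1
t_a = 1/(1/4) = 4; t_c = 0
T = 2·4 = 8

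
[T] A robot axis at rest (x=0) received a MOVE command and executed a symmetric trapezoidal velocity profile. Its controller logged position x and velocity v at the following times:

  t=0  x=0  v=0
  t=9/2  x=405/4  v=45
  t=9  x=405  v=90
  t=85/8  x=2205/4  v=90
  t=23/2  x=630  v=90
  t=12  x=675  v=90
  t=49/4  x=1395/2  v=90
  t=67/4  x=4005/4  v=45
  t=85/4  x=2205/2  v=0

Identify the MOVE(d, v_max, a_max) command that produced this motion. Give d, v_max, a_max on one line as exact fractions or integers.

d=2205/2 v_max=90 a_max=10

final state: t=85/4, x=2205/2, v=0 → d = 2205/2
a_max = (45−0)/(9/2−0) = 10
max v = 90 over t∈[9,49/4] → v_max = 90
check: 90·(9+13/4) = 2205/2 ✓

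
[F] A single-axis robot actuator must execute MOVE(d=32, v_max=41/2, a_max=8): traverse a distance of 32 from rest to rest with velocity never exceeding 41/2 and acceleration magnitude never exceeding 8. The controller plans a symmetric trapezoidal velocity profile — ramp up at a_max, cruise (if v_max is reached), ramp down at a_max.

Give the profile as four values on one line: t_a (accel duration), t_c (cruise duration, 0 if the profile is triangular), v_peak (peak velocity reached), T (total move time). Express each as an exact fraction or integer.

vₘ²/aₘ = (41/2)²/8 = 1681/32
32 < 1681/32 ⇒ no cruise
v_peak = √(32·8) = √256 = 16
t_a = 16/8 = 2; t_c = 0
T = 2·2 = 4

t_a=2 t_c=0 v_peak=16 T=4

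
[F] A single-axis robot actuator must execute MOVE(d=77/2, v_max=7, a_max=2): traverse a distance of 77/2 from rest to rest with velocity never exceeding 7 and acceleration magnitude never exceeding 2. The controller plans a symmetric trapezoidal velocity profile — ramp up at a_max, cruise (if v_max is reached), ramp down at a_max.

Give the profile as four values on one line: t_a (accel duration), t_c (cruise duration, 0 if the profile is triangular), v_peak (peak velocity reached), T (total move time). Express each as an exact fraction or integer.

t_a=7/2 t_c=2 v_peak=7 T=9

vₘ²/aₘ = 7²/2 = 49/2
77/2 ≥ 49/2 ⇒ cruise phase
t_a = 7/2; v_peak = 7
d_cruise = 77/2 − 49/2 = 14; t_c = 14/7 = 2
T = 2·7/2 + 2 = 9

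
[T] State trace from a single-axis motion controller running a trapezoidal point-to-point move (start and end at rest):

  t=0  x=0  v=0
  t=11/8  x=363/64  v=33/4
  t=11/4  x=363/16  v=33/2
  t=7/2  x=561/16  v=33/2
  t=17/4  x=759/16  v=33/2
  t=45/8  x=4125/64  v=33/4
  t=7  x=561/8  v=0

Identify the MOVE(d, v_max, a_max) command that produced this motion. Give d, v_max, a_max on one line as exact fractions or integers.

d=561/8 v_max=33/2 a_max=6

final state: t=7, x=561/8, v=0 → d = 561/8
a_max = (33/4−0)/(11/8−0) = 6
max v = 33/2 over t∈[11/4,17/4] → v_max = 33/2
check: 33/2·(11/4+3/2) = 561/8 ✓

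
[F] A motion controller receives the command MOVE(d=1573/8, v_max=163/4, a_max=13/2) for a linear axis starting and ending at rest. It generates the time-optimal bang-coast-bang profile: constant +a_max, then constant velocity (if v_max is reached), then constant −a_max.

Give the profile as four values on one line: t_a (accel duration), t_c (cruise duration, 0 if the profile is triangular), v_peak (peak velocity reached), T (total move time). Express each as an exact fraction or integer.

t_a=11/2 t_c=0 v_peak=143/4 T=11

v_max²/a_max = (163/4)²/(13/2) = 26569/104
1573/8 < 26569/104 ⇒ no cruise
v_peak = √(1573/8·13/2) = √(20449/16) = 143/4
t_a = (143/4)/(13/2) = 11/2; t_c = 0
T = 2·11/2 = 11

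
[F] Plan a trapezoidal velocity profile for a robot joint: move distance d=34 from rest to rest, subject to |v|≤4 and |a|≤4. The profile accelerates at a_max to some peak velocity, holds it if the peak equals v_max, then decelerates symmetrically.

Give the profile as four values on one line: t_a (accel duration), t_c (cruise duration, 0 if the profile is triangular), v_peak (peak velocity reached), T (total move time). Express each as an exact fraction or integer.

vₘ²/aₘ = 4²/4 = 4
34 ≥ 4 ⇒ cruise phase
t_a = 4/4 = 1; v_peak = 4
d_cruise = 34 − 4 = 30; t_c = 30/4 = 15/2
T = 2·1 + 15/2 = 19/2

t_a=1 t_c=15/2 v_peak=4 T=19/2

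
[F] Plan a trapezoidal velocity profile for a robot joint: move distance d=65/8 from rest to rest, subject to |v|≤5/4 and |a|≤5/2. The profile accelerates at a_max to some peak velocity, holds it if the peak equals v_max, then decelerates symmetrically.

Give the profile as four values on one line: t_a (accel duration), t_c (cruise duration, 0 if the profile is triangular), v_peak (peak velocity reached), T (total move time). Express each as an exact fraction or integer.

(v_max)²/a_max = (5/4)²/(5/2) = 5/8
65/8 ≥ 5/8 → trapezoidal
t_a = (5/4)/(5/2) = 1/2; v_peak = 5/4
d_cruise = 65/8 − 5/8 = 15/2; t_c = (15/2)/(5/4) = 6
T = 2·1/2 + 6 = 7

t_a=1/2 t_c=6 v_peak=5/4 T=7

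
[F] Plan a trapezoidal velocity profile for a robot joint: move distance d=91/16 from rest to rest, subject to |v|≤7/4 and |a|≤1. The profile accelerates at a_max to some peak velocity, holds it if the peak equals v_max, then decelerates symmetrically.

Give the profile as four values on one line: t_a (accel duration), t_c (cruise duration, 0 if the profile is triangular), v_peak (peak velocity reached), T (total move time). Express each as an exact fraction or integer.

vₘ²/aₘ = (7/4)²/1 = 49/16
91/16 ≥ 49/16 → trapezoidal
t_a = (7/4)/1 = 7/4; v_peak = 7/4
d_cruise = 91/16 − 49/16 = 21/8; t_c = (21/8)/(7/4) = 3/2
T = 2·7/4 + 3/2 = 5

t_a=7/4 t_c=3/2 v_peak=7/4 T=5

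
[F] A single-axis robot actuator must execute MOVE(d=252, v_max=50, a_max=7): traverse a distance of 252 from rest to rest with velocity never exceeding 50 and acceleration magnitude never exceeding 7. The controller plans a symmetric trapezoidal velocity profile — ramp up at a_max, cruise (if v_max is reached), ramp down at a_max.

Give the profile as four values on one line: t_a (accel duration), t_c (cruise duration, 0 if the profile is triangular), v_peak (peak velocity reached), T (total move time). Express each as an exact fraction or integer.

(v_max)²/a_max = 50²/7 = 2500/7
252 < 2500/7 ⇒ no cruise
v_peak = √(252·7) = √1764 = 42
t_a = 42/7 = 6; t_c = 0
T = 2·6 = 12

t_a=6 t_c=0 v_peak=42 T=12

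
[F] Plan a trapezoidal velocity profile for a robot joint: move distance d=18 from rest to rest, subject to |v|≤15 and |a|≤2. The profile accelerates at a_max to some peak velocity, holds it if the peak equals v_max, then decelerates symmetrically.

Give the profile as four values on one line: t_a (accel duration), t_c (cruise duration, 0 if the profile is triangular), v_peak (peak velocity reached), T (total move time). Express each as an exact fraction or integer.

t_a=3 t_c=0 v_peak=6 T=6

v_max²/a_max = 15²/2 = 225/2
18 < 225/2 → triangular
v_peak = √(18·2) = √36 = 6
t_a = 6/2 = 3; t_c = 0
T = 2·3 = 6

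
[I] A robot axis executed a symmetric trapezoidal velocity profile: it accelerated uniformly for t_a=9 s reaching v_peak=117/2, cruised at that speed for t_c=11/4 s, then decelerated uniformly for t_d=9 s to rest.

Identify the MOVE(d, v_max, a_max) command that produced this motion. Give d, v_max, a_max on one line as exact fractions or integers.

a_max = (117/2)/9 = 13/2
d_a = ½·117/2·9 = 1053/4; d_c = 117/2·11/4 = 1287/8
d = 2·1053/4 + 1287/8 = 5499/8
t_c = 11/4 > 0 so v_max = 117/2

d=5499/8 v_max=117/2 a_max=13/2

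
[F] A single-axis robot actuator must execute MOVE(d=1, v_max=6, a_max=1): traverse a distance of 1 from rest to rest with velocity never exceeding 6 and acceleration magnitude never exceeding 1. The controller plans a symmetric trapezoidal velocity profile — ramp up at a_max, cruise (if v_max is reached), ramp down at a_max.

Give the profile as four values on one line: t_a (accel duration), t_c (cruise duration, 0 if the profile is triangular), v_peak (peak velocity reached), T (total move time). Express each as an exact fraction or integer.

t_a=1 t_c=0 v_peak=1 T=2

vₘ²/aₘ = 6²/1 = 36
1 < 36 ⇒ no cruise
v_peak = √(1·1) = √1 = 1
t_a = 1/1 = 1; t_c = 0
T = 2·1 = 2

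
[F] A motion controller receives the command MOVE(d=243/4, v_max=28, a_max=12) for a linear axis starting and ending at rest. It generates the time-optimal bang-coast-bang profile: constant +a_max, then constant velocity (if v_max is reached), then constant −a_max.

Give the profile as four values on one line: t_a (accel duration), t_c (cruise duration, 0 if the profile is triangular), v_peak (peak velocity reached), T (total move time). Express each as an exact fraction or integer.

vₘ²/aₘ = 28²/12 = 196/3
243/4 < 196/3 ⇒ no cruise
v_peak = √(243/4·12) = √729 = 27
t_a = 27/12 = 9/4; t_c = 0
T = 2·9/4 = 9/2

t_a=9/4 t_c=0 v_peak=27 T=9/2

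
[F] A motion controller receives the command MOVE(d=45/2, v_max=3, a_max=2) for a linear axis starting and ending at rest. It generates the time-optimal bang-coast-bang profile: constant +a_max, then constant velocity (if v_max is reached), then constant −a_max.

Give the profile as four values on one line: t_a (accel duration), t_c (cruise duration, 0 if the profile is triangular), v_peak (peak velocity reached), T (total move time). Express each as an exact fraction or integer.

t_a=3/2 t_c=6 v_peak=3 T=9

vₘ²/aₘ = 3²/2 = 9/2
45/2 ≥ 9/2 so v_max reached
t_a = 3/2; v_peak = 3
d_cruise = 45/2 − 9/2 = 18; t_c = 18/3 = 6
T = 2·3/2 + 6 = 9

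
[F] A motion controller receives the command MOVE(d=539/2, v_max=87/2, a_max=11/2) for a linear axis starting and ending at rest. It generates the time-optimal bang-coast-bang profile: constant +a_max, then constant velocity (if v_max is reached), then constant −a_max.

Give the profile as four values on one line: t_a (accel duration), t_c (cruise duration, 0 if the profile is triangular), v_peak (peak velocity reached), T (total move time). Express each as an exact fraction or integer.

(v_max)²/a_max = (87/2)²/(11/2) = 7569/22
539/2 < 7569/22 ⇒ no cruise
v_peak = √(539/2·11/2) = √(5929/4) = 77/2
t_a = (77/2)/(11/2) = 7; t_c = 0
T = 2·7 = 14

t_a=7 t_c=0 v_peak=77/2 T=14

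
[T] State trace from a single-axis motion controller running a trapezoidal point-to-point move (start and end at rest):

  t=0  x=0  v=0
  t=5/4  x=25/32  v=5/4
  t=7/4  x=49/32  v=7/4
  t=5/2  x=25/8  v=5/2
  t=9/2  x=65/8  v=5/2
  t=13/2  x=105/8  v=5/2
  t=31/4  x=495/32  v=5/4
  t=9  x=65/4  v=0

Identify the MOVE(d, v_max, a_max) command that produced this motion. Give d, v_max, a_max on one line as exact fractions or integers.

final state: t=9, x=65/4, v=0 → d = 65/4
a_max = (5/4−0)/(5/4−0) = 1
max v = 5/2 over t∈[5/2,13/2] → v_max = 5/2
check: 5/2·(5/2+4) = 65/4 ✓

d=65/4 v_max=5/2 a_max=1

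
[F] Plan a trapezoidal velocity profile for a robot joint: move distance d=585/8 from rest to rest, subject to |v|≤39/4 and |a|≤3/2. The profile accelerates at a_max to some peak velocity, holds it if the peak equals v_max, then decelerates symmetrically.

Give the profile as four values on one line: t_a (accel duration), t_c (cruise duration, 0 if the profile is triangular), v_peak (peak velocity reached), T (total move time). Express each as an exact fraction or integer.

vₘ²/aₘ = (39/4)²/(3/2) = 507/8
585/8 ≥ 507/8 ⇒ cruise phase
t_a = (39/4)/(3/2) = 13/2; v_peak = 39/4
d_cruise = 585/8 − 507/8 = 39/4; t_c = (39/4)/(39/4) = 1
T = 2·13/2 + 1 = 14

t_a=13/2 t_c=1 v_peak=39/4 T=14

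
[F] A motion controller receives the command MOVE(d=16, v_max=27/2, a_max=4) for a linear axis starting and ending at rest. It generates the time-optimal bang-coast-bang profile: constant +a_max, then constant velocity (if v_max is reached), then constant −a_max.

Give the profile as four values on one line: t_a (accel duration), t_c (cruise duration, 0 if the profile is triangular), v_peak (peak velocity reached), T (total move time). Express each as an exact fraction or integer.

(v_max)²/a_max = (27/2)²/4 = 729/16
16 < 729/16 so t_c = 0
v_peak = √(16·4) = √64 = 8
t_a = 8/4 = 2; t_c = 0
T = 2·2 = 4

t_a=2 t_c=0 v_peak=8 T=4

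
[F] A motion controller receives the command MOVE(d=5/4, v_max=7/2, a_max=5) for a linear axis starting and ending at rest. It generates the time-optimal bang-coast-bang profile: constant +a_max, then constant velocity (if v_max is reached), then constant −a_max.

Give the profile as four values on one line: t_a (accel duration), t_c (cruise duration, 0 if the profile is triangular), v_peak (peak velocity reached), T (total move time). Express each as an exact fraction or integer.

t_a=1/2 t_c=0 v_peak=5/2 T=1

vₘ²/aₘ = (7/2)²/5 = 49/20
5/4 < 49/20 ⇒ no cruise
v_peak = √(5/4·5) = √(25/4) = 5/2
t_a = (5/2)/5 = 1/2; t_c = 0
T = 2·1/2 = 1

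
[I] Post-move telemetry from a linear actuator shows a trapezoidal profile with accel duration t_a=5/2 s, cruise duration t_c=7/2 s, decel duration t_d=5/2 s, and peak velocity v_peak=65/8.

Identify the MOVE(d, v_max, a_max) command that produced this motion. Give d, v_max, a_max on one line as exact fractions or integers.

a_max = (65/8)/(5/2) = 13/4
d_a = ½·65/8·5/2 = 325/32; d_c = 65/8·7/2 = 455/16
d = 2·325/32 + 455/16 = 195/4
t_c = 7/2 > 0 so v_max = 65/8

d=195/4 v_max=65/8 a_max=13/4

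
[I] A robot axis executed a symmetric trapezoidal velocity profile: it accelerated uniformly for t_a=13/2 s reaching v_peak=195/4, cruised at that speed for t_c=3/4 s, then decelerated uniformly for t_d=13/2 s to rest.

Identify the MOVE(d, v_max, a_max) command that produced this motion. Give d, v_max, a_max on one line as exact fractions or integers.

a_max = (195/4)/(13/2) = 15/2
d_a = ½·195/4·13/2 = 2535/16; d_c = 195/4·3/4 = 585/16
d = 2·2535/16 + 585/16 = 5655/16
t_c = 3/4 > 0 → v_max = v_peak = 195/4

d=5655/16 v_max=195/4 a_max=15/2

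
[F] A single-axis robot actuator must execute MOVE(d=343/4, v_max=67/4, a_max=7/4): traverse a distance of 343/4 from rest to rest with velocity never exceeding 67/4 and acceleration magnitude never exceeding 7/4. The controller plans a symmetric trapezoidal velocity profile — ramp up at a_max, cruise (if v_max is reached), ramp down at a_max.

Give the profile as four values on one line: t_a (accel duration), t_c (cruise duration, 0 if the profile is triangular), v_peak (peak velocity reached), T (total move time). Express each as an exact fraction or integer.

(v_max)²/a_max = (67/4)²/(7/4) = 4489/28
343/4 < 4489/28 ⇒ no cruise
v_peak = √(343/4·7/4) = √(2401/16) = 49/4
t_a = (49/4)/(7/4) = 7; t_c = 0
T = 2·7 = 14

t_a=7 t_c=0 v_peak=49/4 T=14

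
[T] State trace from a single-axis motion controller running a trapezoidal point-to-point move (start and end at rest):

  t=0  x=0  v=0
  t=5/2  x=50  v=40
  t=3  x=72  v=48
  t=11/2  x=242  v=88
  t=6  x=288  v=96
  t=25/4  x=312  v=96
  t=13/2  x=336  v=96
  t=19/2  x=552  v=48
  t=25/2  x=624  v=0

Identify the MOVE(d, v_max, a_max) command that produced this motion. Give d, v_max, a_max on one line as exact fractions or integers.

final state: t=25/2, x=624, v=0 → d = 624
a_max = (40−0)/(5/2−0) = 16
max v = 96 over t∈[6,13/2] → v_max = 96
check: 96·(6+1/2) = 624 ✓

d=624 v_max=96 a_max=16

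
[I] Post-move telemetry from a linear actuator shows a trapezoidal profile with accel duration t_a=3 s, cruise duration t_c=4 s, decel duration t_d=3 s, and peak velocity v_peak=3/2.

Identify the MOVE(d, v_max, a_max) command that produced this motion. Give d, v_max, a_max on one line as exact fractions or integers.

a_max = (3/2)/3 = 1/2
d_a = ½·3/2·3 = 9/4; d_c = 3/2·4 = 6
d = 2·9/4 + 6 = 21/2
t_c = 4 > 0 so v_max = 3/2

d=21/2 v_max=3/2 a_max=1/2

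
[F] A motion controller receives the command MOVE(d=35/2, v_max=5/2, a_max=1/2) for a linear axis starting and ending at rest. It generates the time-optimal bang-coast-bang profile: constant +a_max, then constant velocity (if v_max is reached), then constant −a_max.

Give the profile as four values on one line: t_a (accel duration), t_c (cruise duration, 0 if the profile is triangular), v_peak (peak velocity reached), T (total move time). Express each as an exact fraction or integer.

t_a=5 t_c=2 v_peak=5/2 T=12

(v_max)²/a_max = (5/2)²/(1/2) = 25/2
35/2 ≥ 25/2 so v_max reached
t_a = (5/2)/(1/2) = 5; v_peak = 5/2
d_cruise = 35/2 − 25/2 = 5; t_c = 5/(5/2) = 2
T = 2·5 + 2 = 12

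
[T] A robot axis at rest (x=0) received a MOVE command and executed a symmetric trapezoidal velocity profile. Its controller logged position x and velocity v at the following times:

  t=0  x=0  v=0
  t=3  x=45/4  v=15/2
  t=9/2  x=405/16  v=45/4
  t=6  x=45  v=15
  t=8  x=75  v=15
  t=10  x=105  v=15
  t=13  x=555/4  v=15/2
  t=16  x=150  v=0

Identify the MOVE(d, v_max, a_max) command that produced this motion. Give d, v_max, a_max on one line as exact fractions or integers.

d=150 v_max=15 a_max=5/2

final state: t=16, x=150, v=0 → d = 150
a_max = (15/2−0)/(3−0) = 5/2
max v = 15 over t∈[6,10] → v_max = 15
check: 15·(6+4) = 150 ✓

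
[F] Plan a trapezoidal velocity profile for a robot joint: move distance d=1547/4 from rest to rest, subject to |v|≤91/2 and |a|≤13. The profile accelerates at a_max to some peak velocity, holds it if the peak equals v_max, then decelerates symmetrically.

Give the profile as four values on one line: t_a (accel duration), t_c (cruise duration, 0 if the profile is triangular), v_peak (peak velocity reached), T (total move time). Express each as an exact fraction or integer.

vₘ²/aₘ = (91/2)²/13 = 637/4
1547/4 ≥ 637/4 ⇒ cruise phase
t_a = (91/2)/13 = 7/2; v_peak = 91/2
d_cruise = 1547/4 − 637/4 = 455/2; t_c = (455/2)/(91/2) = 5
T = 2·7/2 + 5 = 12

t_a=7/2 t_c=5 v_peak=91/2 T=12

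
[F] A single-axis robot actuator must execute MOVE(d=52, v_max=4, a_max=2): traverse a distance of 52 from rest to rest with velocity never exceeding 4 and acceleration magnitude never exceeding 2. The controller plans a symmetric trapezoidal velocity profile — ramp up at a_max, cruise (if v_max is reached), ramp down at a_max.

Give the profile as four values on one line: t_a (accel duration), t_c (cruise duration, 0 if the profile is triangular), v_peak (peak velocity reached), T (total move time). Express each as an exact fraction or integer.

v_max²/a_max = 4²/2 = 8
52 ≥ 8 so v_max reached
t_a = 4/2 = 2; v_peak = 4
d_cruise = 52 − 8 = 44; t_c = 44/4 = 11
T = 2·2 + 11 = 15

t_a=2 t_c=11 v_peak=4 T=15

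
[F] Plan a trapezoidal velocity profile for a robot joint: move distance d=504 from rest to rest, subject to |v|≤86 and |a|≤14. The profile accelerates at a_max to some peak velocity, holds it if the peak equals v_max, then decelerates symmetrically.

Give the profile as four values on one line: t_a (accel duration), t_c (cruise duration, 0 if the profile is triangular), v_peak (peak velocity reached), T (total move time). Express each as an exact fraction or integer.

v_max²/a_max = 86²/14 = 3698/7
504 < 3698/7 → triangular
v_peak = √(504·14) = √7056 = 84
t_a = 84/14 = 6; t_c = 0
T = 2·6 = 12

t_a=6 t_c=0 v_peak=84 T=12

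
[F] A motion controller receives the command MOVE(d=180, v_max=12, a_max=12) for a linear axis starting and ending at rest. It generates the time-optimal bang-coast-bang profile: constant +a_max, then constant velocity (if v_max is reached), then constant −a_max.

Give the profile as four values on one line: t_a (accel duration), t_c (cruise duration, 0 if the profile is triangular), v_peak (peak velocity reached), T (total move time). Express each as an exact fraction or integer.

t_a=1 t_c=14 v_peak=12 T=16

v_max²/a_max = 12²/12 = 12
180 ≥ 12 ⇒ cruise phase
t_a = 12/12 = 1; v_peak = 12
d_cruise = 180 − 12 = 168; t_c = 168/12 = 14
T = 2·1 + 14 = 16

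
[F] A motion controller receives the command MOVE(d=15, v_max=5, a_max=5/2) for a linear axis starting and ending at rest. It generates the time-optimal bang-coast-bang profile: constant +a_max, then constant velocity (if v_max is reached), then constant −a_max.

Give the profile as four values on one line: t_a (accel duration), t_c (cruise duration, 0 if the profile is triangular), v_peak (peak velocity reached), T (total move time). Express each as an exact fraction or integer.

vₘ²/aₘ = 5²/(5/2) = 10
15 ≥ 10 so v_max reached
t_a = 5/(5/2) = 2; v_peak = 5
d_cruise = 15 − 10 = 5; t_c = 5/5 = 1
T = 2·2 + 1 = 5

t_a=2 t_c=1 v_peak=5 T=5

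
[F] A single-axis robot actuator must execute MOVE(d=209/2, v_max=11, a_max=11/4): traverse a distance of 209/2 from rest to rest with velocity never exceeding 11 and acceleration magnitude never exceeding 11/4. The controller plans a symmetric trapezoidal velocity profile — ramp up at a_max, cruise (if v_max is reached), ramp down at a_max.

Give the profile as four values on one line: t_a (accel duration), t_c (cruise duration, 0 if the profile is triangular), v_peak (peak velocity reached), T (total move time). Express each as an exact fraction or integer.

t_a=4 t_c=11/2 v_peak=11 T=27/2

v_max²/a_max = 11²/(11/4) = 44
209/2 ≥ 44 → trapezoidal
t_a = 11/(11/4) = 4; v_peak = 11
d_cruise = 209/2 − 44 = 121/2; t_c = (121/2)/11 = 11/2
T = 2·4 + 11/2 = 27/2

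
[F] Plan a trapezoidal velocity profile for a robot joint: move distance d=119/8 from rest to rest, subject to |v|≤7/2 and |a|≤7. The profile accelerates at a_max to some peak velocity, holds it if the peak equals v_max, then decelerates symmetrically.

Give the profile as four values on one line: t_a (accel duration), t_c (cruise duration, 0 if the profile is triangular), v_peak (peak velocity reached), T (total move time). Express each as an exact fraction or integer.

t_a=1/2 t_c=15/4 v_peak=7/2 T=19/4

v_max²/a_max = (7/2)²/7 = 7/4
119/8 ≥ 7/4 ⇒ cruise phase
t_a = (7/2)/7 = 1/2; v_peak = 7/2
d_cruise = 119/8 − 7/4 = 105/8; t_c = (105/8)/(7/2) = 15/4
T = 2·1/2 + 15/4 = 19/4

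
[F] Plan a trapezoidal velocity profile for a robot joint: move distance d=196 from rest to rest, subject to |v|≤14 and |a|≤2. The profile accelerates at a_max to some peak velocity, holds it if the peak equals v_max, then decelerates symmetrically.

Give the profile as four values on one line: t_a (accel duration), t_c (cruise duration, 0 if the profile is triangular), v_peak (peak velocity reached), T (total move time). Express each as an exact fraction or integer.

t_a=7 t_c=7 v_peak=14 T=21

v_max²/a_max = 14²/2 = 98
196 ≥ 98 → trapezoidal
t_a = 14/2 = 7; v_peak = 14
d_cruise = 196 − 98 = 98; t_c = 98/14 = 7
T = 2·7 + 7 = 21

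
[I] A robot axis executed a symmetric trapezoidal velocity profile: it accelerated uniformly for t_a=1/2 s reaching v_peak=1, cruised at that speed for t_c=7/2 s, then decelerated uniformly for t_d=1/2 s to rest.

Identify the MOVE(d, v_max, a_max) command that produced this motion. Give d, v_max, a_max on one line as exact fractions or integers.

d=4 v_max=1 a_max=2

a_max = 1/(1/2) = 2
d_a = ½·1·1/2 = 1/4; d_c = 1·7/2 = 7/2
d = 2·1/4 + 7/2 = 4
t_c = 7/2 > 0 so v_max = 1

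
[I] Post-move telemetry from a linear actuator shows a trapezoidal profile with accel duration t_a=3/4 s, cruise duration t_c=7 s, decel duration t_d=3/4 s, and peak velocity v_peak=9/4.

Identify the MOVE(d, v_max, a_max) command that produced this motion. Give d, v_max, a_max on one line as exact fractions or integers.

d=279/16 v_max=9/4 a_max=3

a_max = (9/4)/(3/4) = 3
d_a = ½·9/4·3/4 = 27/32; d_c = 9/4·7 = 63/4
d = 2·27/32 + 63/4 = 279/16
t_c = 7 > 0 → v_max = v_peak = 9/4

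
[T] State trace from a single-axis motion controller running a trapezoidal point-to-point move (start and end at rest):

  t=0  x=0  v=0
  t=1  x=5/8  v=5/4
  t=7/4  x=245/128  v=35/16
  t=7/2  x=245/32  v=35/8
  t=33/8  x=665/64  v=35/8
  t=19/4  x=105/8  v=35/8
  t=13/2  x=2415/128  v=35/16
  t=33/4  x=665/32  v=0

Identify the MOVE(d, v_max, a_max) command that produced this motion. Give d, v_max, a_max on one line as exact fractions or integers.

d=665/32 v_max=35/8 a_max=5/4

final state: t=33/4, x=665/32, v=0 → d = 665/32
a_max = (5/4−0)/(1−0) = 5/4
max v = 35/8 over t∈[7/2,19/4] → v_max = 35/8
check: 35/8·(7/2+5/4) = 665/32 ✓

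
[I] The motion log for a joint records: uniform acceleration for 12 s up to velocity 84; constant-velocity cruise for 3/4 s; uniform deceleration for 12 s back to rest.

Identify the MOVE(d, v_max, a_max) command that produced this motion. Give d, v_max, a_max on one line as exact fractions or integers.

d=1071 v_max=84 a_max=7

a_max = 84/12 = 7
d_a = ½·84·12 = 504; d_c = 84·3/4 = 63
d = 2·504 + 63 = 1071
t_c = 3/4 > 0 → v_max = v_peak = 84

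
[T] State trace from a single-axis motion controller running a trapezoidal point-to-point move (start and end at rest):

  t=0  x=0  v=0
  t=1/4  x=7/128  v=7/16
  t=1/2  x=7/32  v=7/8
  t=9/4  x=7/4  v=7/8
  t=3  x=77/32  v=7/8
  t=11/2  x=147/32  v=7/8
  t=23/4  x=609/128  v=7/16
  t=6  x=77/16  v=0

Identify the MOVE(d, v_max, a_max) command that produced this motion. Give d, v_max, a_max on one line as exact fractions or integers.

d=77/16 v_max=7/8 a_max=7/4

final state: t=6, x=77/16, v=0 → d = 77/16
a_max = (7/16−0)/(1/4−0) = 7/4
max v = 7/8 over t∈[1/2,11/2] → v_max = 7/8
check: 7/8·(1/2+5) = 77/16 ✓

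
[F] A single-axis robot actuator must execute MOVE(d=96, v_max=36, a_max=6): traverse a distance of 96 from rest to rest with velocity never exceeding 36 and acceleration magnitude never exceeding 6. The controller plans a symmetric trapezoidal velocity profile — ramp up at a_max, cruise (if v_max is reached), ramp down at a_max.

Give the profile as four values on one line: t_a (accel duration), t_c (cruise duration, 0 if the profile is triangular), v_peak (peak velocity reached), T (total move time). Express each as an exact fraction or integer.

vₘ²/aₘ = 36²/6 = 216
96 < 216 so t_c = 0
v_peak = √(96·6) = √576 = 24
t_a = 24/6 = 4; t_c = 0
T = 2·4 = 8

t_a=4 t_c=0 v_peak=24 T=8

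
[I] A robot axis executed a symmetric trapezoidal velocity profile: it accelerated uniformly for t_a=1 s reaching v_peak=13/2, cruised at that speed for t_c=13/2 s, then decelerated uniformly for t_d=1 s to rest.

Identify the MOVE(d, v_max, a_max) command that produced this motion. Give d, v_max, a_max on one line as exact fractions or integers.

d=195/4 v_max=13/2 a_max=13/2

a_max = (13/2)/1 = 13/2
d_a = ½·13/2·1 = 13/4; d_c = 13/2·13/2 = 169/4
d = 2·13/4 + 169/4 = 195/4
t_c = 13/2 > 0 ⇒ limit active, v_max = 13/2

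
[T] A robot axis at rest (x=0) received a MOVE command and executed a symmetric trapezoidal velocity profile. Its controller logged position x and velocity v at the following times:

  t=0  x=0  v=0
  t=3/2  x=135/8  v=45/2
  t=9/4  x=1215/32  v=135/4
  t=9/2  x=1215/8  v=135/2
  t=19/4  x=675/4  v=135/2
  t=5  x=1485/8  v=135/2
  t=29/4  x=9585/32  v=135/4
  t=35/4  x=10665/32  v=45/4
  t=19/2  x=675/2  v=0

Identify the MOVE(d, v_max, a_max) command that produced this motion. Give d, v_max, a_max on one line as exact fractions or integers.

final state: t=19/2, x=675/2, v=0 → d = 675/2
a_max = (45/2−0)/(3/2−0) = 15
max v = 135/2 over t∈[9/2,5] → v_max = 135/2
check: 135/2·(9/2+1/2) = 675/2 ✓

d=675/2 v_max=135/2 a_max=15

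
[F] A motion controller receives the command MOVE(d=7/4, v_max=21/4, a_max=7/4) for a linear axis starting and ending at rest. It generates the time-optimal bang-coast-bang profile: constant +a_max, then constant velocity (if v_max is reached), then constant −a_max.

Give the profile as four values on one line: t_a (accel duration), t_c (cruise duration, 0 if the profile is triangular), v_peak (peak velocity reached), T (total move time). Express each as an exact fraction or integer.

t_a=1 t_c=0 v_peak=7/4 T=2

(v_max)²/a_max = (21/4)²/(7/4) = 63/4
7/4 < 63/4 → triangular
v_peak = √(7/4·7/4) = √(49/16) = 7/4
t_a = (7/4)/(7/4) = 1; t_c = 0
T = 2·1 = 2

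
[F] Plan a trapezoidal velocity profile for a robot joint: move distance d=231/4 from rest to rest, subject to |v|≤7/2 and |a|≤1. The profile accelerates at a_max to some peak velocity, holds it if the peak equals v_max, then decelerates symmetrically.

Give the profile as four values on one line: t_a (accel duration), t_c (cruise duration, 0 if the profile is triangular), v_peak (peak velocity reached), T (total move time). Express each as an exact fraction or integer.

v_max²/a_max = (7/2)²/1 = 49/4
231/4 ≥ 49/4 → trapezoidal
t_a = (7/2)/1 = 7/2; v_peak = 7/2
d_cruise = 231/4 − 49/4 = 91/2; t_c = (91/2)/(7/2) = 13
T = 2·7/2 + 13 = 20

t_a=7/2 t_c=13 v_peak=7/2 T=20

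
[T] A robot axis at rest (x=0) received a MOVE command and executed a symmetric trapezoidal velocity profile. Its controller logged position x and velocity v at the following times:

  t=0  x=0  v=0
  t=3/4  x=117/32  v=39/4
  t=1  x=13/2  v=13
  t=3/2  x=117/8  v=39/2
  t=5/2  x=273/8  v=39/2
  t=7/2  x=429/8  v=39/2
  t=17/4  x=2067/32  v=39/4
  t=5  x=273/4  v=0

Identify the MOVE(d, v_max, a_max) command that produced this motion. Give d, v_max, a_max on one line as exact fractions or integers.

d=273/4 v_max=39/2 a_max=13

final state: t=5, x=273/4, v=0 → d = 273/4
a_max = (39/4−0)/(3/4−0) = 13
max v = 39/2 over t∈[3/2,7/2] → v_max = 39/2
check: 39/2·(3/2+2) = 273/4 ✓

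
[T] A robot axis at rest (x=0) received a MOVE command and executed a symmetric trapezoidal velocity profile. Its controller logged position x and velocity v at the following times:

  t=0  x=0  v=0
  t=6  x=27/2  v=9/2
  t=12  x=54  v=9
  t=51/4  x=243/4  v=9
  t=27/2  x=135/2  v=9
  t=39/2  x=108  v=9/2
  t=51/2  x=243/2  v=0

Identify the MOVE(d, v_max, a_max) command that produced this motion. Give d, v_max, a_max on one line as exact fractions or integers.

d=243/2 v_max=9 a_max=3/4

final state: t=51/2, x=243/2, v=0 → d = 243/2
a_max = (9/2−0)/(6−0) = 3/4
max v = 9 over t∈[12,27/2] → v_max = 9
check: 9·(12+3/2) = 243/2 ✓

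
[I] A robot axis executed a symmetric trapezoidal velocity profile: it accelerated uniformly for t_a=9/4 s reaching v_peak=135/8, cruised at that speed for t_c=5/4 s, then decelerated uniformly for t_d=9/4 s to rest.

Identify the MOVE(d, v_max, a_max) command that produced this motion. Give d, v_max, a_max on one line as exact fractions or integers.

a_max = (135/8)/(9/4) = 15/2
d_a = ½·135/8·9/4 = 1215/64; d_c = 135/8·5/4 = 675/32
d = 2·1215/64 + 675/32 = 945/16
t_c = 5/4 > 0 ⇒ limit active, v_max = 135/8

d=945/16 v_max=135/8 a_max=15/2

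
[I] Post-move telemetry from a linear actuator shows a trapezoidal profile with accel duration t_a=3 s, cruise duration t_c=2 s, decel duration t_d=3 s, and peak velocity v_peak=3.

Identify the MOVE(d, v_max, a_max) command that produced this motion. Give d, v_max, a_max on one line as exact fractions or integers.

d=15 v_max=3 a_max=1

a_max = 3/3 = 1
d_a = ½·3·3 = 9/2; d_c = 3·2 = 6
d = 2·9/2 + 6 = 15
t_c = 2 > 0 ⇒ limit active, v_max = 3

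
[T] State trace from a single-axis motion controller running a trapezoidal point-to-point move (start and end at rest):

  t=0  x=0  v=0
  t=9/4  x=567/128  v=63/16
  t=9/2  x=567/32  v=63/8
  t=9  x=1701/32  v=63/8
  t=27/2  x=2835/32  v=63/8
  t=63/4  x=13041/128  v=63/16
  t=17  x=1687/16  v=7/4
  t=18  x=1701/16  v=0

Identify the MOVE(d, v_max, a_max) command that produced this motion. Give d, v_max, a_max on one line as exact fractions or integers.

final state: t=18, x=1701/16, v=0 → d = 1701/16
a_max = (63/16−0)/(9/4−0) = 7/4
max v = 63/8 over t∈[9/2,27/2] → v_max = 63/8
check: 63/8·(9/2+9) = 1701/16 ✓

d=1701/16 v_max=63/8 a_max=7/4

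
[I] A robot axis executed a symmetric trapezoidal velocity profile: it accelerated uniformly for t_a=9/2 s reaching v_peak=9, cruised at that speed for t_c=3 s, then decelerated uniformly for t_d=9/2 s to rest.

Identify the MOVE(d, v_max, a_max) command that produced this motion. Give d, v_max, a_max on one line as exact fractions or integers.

d=135/2 v_max=9 a_max=2

a_max = 9/(9/2) = 2
d_a = ½·9·9/2 = 81/4; d_c = 9·3 = 27
d = 2·81/4 + 27 = 135/2
t_c = 3 > 0 → v_max = v_peak = 9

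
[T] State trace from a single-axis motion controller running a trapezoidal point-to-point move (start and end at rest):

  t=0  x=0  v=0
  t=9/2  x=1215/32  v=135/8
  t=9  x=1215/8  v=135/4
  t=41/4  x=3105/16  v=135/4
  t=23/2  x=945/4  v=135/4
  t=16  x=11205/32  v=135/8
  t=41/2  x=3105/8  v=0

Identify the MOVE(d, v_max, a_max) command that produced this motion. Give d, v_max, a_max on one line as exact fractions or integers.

final state: t=41/2, x=3105/8, v=0 → d = 3105/8
a_max = (135/8−0)/(9/2−0) = 15/4
max v = 135/4 over t∈[9,23/2] → v_max = 135/4
check: 135/4·(9+5/2) = 3105/8 ✓

d=3105/8 v_max=135/4 a_max=15/4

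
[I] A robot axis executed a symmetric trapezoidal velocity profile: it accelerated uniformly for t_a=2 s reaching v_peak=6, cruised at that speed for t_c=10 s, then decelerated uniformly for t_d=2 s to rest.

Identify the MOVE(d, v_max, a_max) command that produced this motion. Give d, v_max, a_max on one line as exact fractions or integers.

a_max = 6/2 = 3
d_a = ½·6·2 = 6; d_c = 6·10 = 60
d = 2·6 + 60 = 72
t_c = 10 > 0 so v_max = 6

d=72 v_max=6 a_max=3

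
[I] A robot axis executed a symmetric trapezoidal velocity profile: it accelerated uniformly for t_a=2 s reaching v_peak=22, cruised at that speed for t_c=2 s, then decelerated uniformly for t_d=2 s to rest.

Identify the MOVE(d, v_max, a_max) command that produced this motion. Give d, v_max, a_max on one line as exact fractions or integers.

a_max = 22/2 = 11
d_a = ½·22·2 = 22; d_c = 22·2 = 44
d = 2·22 + 44 = 88
t_c = 2 > 0 ⇒ limit active, v_max = 22

d=88 v_max=22 a_max=11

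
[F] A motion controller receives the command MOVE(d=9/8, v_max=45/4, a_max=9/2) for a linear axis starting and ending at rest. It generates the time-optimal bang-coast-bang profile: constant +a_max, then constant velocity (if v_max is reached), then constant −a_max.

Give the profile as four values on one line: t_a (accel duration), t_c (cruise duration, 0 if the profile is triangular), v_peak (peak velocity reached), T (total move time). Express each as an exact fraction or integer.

v_max²/a_max = (45/4)²/(9/2) = 225/8
9/8 < 225/8 so t_c = 0
v_peak = √(9/8·9/2) = √(81/16) = 9/4
t_a = (9/4)/(9/2) = 1/2; t_c = 0
T = 2·1/2 = 1

t_a=1/2 t_c=0 v_peak=9/4 T=1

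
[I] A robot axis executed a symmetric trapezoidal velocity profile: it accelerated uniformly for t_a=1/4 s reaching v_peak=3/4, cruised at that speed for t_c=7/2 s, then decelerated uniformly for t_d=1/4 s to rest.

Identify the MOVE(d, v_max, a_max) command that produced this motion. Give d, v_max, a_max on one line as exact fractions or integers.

d=45/16 v_max=3/4 a_max=3

a_max = (3/4)/(1/4) = 3
d_a = ½·3/4·1/4 = 3/32; d_c = 3/4·7/2 = 21/8
d = 2·3/32 + 21/8 = 45/16
t_c = 7/2 > 0 → v_max = v_peak = 3/4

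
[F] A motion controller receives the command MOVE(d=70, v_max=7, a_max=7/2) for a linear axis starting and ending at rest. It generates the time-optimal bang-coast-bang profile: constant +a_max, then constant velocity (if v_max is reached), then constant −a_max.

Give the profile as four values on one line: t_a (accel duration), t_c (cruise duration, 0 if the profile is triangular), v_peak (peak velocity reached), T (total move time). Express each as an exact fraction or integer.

vₘ²/aₘ = 7²/(7/2) = 14
70 ≥ 14 so v_max reached
t_a = 7/(7/2) = 2; v_peak = 7
d_cruise = 70 − 14 = 56; t_c = 56/7 = 8
T = 2·2 + 8 = 12

t_a=2 t_c=8 v_peak=7 T=12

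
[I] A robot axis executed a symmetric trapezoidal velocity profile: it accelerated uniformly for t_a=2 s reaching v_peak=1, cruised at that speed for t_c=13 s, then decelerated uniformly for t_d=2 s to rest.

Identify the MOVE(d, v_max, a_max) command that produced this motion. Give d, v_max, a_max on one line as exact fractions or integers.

a_max = 1/2
d_a = ½·1·2 = 1; d_c = 1·13 = 13
d = 2·1 + 13 = 15
t_c = 13 > 0 → v_max = v_peak = 1

d=15 v_max=1 a_max=1/2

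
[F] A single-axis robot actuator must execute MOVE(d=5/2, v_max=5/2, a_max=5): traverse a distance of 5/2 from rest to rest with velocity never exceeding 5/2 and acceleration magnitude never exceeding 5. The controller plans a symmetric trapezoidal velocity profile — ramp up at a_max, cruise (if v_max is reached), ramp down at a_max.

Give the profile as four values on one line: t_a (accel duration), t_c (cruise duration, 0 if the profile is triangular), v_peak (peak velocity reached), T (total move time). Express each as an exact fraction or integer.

(v_max)²/a_max = (5/2)²/5 = 5/4
5/2 ≥ 5/4 → trapezoidal
t_a = (5/2)/5 = 1/2; v_peak = 5/2
d_cruise = 5/2 − 5/4 = 5/4; t_c = (5/4)/(5/2) = 1/2
T = 2·1/2 + 1/2 = 3/2

t_a=1/2 t_c=1/2 v_peak=5/2 T=3/2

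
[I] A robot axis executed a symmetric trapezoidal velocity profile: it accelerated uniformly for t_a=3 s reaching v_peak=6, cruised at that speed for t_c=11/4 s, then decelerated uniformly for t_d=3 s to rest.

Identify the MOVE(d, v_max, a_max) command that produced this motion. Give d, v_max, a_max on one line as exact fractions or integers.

a_max = 6/3 = 2
d_a = ½·6·3 = 9; d_c = 6·11/4 = 33/2
d = 2·9 + 33/2 = 69/2
t_c = 11/4 > 0 ⇒ limit active, v_max = 6

d=69/2 v_max=6 a_max=2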